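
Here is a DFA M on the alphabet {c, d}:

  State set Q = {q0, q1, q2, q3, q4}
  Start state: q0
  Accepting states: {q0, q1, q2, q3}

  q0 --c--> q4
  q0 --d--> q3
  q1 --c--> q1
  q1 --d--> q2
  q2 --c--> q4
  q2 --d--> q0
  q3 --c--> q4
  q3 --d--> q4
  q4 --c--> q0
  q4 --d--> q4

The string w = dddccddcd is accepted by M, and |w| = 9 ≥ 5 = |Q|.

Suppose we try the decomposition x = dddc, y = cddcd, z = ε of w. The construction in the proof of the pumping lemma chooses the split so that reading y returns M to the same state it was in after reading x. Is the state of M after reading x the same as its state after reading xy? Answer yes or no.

no

Run of M on the first 9 characters of w = d d d c c d d c d:
  step 0: q0  (start)
  step 1: q3  (read d: q0→q3)
  step 2: q4  (read d: q3→q4)
  step 3: q4  (read d: q4→q4)
  step 4: q0  (read c: q4→q0)
  step 5: q4  (read c: q0→q4)
  step 6: q4  (read d: q4→q4)
  step 7: q4  (read d: q4→q4)
  step 8: q0  (read c: q4→q0)
  step 9: q3  (read d: q0→q3)

After x (step 4): q0. After xy (step 9): q3.
They differ (q0 ≠ q3), so y is not a cycle from the state after x; this split is not the one the pumping-lemma construction produces, and pumping y need not keep the string in L(M).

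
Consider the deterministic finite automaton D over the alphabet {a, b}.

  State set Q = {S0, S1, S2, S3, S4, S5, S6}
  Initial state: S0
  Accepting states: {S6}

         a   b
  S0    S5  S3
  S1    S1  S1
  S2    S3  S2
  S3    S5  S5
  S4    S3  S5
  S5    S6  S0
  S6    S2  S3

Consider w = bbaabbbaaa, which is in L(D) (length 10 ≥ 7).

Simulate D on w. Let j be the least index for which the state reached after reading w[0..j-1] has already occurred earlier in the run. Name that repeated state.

S2

Run of D on w = b b a a b b b a a a:
  step 0: S0  (start)
  step 1: S3  (read b: S0→S3)
  step 2: S5  (read b: S3→S5)
  step 3: S6  (read a: S5→S6)
  step 4: S2  (read a: S6→S2)
  step 5: S2  (read b: S2→S2)   ← first repeat (S2 seen earlier)
  step 6: S2  (read b: S2→S2)
  step 7: S2  (read b: S2→S2)
  step 8: S3  (read a: S2→S3)
  step 9: S5  (read a: S3→S5)
  step 10: S6  (read a: S5→S6)

The earliest repeat is at step j = 5: D is in S2, which it already visited at step i = 4.
With |Q| = 7, pigeonhole forces a state repeat no later than step 7; the substring read between the first and second visits to that state can be pumped.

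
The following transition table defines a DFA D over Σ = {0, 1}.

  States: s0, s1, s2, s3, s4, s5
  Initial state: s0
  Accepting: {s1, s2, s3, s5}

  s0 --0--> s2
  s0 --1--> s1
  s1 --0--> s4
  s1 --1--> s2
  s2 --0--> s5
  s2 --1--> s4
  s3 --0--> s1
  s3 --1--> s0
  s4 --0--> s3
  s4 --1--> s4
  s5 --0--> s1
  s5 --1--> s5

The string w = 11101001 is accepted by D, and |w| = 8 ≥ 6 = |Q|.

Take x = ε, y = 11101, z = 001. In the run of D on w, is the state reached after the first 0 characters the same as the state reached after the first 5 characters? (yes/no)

Run of D on the first 5 characters of w = 1 1 1 0 1:
  step 0: s0  (start)
  step 1: s1  (read 1: s0→s1)
  step 2: s2  (read 1: s1→s2)
  step 3: s4  (read 1: s2→s4)
  step 4: s3  (read 0: s4→s3)
  step 5: s0  (read 1: s3→s0)

After x (step 0): s0. After xy (step 5): s0.
They match, so y = 11101 drives D around a cycle from s0 back to itself; pumping y any number of times keeps D in s0 before reading z, and xyⁱz ∈ L(D) for every i ≥ 0.

yes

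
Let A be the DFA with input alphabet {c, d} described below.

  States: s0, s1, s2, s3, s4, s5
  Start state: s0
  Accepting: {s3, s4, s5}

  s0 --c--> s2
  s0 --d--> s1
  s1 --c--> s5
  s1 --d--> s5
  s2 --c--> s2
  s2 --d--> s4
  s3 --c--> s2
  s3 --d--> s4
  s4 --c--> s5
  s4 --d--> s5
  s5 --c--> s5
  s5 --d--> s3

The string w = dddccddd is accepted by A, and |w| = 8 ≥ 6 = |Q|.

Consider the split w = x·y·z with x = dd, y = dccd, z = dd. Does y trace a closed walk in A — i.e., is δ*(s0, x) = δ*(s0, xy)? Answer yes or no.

no

State sequence: s0 -d-> s1 -d-> s5 -d-> s3 -c-> s2 -c-> s2 -d-> s4

After x (step 2): s5. After xy (step 6): s4.
They differ (s5 ≠ s4), so y is not a cycle from the state after x; this split is not the one the pumping-lemma construction produces, and pumping y need not keep the string in L(A).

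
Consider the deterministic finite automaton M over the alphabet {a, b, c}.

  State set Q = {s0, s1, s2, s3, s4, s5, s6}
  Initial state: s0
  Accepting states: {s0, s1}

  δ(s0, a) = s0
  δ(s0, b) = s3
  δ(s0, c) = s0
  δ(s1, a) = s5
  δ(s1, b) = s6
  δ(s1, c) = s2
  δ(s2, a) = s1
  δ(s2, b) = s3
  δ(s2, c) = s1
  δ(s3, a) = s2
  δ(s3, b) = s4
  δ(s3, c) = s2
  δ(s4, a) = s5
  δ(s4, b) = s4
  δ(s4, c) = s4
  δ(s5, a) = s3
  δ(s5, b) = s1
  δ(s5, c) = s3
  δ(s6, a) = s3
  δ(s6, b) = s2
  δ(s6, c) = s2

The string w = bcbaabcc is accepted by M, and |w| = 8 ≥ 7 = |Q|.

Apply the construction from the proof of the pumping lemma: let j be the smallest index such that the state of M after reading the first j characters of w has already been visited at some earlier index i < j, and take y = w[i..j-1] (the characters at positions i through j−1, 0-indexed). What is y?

cb

State sequence: s0 -b-> s3 -c-> s2 -b-> s3 -a-> s2 -a-> s1 -b-> s6 -c-> s2 -c-> s1
First repeat at step 3: s3 was already visited.

So i = 1, j = 3, giving x = w[0:1] = b, y = w[1:3] = cb, z = w[3:8] = aabcc.
Check: |xy| = 3 ≤ 7 and |y| = 2 ≥ 1. Reading y takes M from s3 back to s3, so every xyⁱz is accepted.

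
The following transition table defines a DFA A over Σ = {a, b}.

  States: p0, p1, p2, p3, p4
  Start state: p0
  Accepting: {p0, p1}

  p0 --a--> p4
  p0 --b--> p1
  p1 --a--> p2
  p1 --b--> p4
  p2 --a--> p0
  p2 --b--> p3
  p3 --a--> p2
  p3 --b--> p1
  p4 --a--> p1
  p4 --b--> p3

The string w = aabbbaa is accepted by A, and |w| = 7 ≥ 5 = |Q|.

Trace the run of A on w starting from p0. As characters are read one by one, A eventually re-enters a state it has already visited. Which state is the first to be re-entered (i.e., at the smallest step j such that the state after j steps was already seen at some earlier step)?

Run of A on w = a a b b b a a:
  step 0: p0  (start)
  step 1: p4  (read a: p0→p4)
  step 2: p1  (read a: p4→p1)
  step 3: p4  (read b: p1→p4)   ← first repeat (p4 seen earlier)
  step 4: p3  (read b: p4→p3)
  step 5: p1  (read b: p3→p1)
  step 6: p2  (read a: p1→p2)
  step 7: p0  (read a: p2→p0)

The earliest repeat is at step j = 3: A is in p4, which it already visited at step i = 1.

p4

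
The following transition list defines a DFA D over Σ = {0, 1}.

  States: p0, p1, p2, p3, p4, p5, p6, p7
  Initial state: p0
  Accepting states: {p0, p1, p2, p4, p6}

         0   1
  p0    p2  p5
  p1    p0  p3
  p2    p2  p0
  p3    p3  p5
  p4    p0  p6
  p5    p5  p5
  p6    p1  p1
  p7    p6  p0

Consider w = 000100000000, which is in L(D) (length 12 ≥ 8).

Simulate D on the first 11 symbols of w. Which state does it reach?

p2

State sequence: p0 -0-> p2 -0-> p2 -0-> p2 -1-> p0 -0-> p2 -0-> p2 -0-> p2 -0-> p2 -0-> p2 -0-> p2 -0-> p2

After reading 11 characters, D is in state p2.
(This kind of state-tracing is the core of the pumping-lemma construction: with 8 states, pigeonhole forces a repeat within the first 8 steps.)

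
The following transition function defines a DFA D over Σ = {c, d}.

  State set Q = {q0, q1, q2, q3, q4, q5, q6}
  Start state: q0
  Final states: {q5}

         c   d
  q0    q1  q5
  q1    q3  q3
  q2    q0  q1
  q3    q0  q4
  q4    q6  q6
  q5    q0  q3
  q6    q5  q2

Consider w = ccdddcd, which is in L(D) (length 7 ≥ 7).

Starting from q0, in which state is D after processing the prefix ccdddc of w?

Run of D on the first 6 characters of w = c c d d d c:
  step 0: q0  (start)
  step 1: q1  (read c: q0→q1)
  step 2: q3  (read c: q1→q3)
  step 3: q4  (read d: q3→q4)
  step 4: q6  (read d: q4→q6)
  step 5: q2  (read d: q6→q2)
  step 6: q0  (read c: q2→q0)

After reading 6 characters, D is in state q0.
(This kind of state-tracing is the core of the pumping-lemma construction: with 7 states, pigeonhole forces a repeat within the first 7 steps.)

q0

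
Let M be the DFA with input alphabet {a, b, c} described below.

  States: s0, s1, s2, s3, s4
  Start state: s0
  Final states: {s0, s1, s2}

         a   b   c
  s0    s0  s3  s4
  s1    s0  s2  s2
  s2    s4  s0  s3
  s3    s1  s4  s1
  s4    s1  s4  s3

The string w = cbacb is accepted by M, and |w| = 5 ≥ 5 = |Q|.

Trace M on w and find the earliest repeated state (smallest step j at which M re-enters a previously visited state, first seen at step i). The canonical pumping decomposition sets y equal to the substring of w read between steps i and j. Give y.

b

Run of M on w = c b a c b:
  step 0: s0  (start)
  step 1: s4  (read c: s0→s4)
  step 2: s4  (read b: s4→s4)   ← first repeat (s4 seen earlier)
  step 3: s1  (read a: s4→s1)
  step 4: s2  (read c: s1→s2)
  step 5: s0  (read b: s2→s0)

So i = 1, j = 2, giving x = w[0:1] = c, y = w[1:2] = b, z = w[2:5] = acb.
Check: |xy| = 2 ≤ 5 and |y| = 1 ≥ 1. Reading y takes M from s4 back to s4, so every xyⁱz is accepted.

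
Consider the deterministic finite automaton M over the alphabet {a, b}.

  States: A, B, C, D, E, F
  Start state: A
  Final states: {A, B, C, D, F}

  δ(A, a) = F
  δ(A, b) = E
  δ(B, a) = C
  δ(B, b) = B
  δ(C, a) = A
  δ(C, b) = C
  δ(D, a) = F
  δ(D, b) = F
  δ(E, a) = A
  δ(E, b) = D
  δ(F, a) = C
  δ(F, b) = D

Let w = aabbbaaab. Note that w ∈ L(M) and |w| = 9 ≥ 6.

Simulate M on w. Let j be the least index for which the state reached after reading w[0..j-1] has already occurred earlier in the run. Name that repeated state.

Run of M on w = a a b b b a a a b:
  step 0: A  (start)
  step 1: F  (read a: A→F)
  step 2: C  (read a: F→C)
  step 3: C  (read b: C→C)   ← first repeat (C seen earlier)
  step 4: C  (read b: C→C)
  step 5: C  (read b: C→C)
  step 6: A  (read a: C→A)
  step 7: F  (read a: A→F)
  step 8: C  (read a: F→C)
  step 9: C  (read b: C→C)

The earliest repeat is at step j = 3: M is in C, which it already visited at step i = 2.

C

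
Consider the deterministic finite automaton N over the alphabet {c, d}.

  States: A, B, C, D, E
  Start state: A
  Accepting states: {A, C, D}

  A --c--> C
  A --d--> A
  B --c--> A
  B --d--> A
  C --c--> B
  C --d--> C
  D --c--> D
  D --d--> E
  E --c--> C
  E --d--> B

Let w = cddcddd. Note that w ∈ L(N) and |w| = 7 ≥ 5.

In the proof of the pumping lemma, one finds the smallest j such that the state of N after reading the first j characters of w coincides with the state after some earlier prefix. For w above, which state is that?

C

State sequence: A -c-> C -d-> C -d-> C -c-> B -d-> A -d-> A -d-> A
First repeat at step 2: C was already visited.

The earliest repeat is at step j = 2: N is in C, which it already visited at step i = 1.
Pumping length from the standard proof: p = 5 (the number of states). The repeated state found above gives |xy| = j ≤ 5 and |y| = j − i ≥ 1.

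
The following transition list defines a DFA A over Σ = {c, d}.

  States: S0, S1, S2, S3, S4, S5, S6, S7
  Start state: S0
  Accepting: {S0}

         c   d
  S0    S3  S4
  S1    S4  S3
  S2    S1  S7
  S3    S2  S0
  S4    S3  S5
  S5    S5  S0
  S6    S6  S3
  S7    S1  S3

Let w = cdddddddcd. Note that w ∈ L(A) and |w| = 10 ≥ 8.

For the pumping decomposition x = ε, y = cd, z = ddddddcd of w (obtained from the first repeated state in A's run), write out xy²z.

xy^2z = ε·cd·cd·ddddddcd = cdcdddddddcd.
Reading y = cd takes A from S0 back to S0, so after x·y·y the machine is still in S0, and z then leads to the accepting state S0. Hence cdcdddddddcd ∈ L(A).

cdcdddddddcd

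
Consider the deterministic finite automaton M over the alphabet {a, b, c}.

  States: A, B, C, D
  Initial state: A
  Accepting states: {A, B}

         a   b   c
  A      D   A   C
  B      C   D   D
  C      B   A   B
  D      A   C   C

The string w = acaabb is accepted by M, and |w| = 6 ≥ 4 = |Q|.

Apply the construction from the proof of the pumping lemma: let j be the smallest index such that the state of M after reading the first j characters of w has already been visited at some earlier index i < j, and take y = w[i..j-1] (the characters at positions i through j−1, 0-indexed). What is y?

aa

State sequence: A -a-> D -c-> C -a-> B -a-> C -b-> A -b-> A
First repeat at step 4: C was already visited.

So i = 2, j = 4, giving x = w[0:2] = ac, y = w[2:4] = aa, z = w[4:6] = bb.
Check: |xy| = 4 ≤ 4 and |y| = 2 ≥ 1. Reading y takes M from C back to C, so every xyⁱz is accepted.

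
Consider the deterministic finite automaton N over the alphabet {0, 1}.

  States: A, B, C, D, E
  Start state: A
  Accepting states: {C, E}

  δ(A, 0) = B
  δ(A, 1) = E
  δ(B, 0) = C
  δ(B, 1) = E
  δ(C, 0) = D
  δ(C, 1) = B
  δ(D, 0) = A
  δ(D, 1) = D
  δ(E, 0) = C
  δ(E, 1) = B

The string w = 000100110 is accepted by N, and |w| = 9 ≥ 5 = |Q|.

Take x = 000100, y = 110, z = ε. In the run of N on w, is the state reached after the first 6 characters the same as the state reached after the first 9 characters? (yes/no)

no

State sequence: A -0-> B -0-> C -0-> D -1-> D -0-> A -0-> B -1-> E -1-> B -0-> C

After x (step 6): B. After xy (step 9): C.
They differ (B ≠ C), so y is not a cycle from the state after x; this split is not the one the pumping-lemma construction produces, and pumping y need not keep the string in L(N).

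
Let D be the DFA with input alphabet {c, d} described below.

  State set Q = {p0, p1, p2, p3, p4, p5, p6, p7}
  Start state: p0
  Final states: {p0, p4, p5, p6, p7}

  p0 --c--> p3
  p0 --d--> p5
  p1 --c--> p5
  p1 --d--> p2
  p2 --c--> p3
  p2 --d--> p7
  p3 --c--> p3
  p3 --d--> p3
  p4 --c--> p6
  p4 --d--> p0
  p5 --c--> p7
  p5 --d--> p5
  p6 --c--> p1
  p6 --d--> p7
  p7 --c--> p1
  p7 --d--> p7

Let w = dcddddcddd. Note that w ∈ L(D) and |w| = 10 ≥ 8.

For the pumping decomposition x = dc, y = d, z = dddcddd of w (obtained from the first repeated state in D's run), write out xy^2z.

dcdddddcddd

xy^2z = dc·d·d·dddcddd = dcdddddcddd.
Reading y = d takes D from p7 back to p7, so after x·y·y the machine is still in p7, and z then leads to the accepting state p7. Hence dcdddddcddd ∈ L(D).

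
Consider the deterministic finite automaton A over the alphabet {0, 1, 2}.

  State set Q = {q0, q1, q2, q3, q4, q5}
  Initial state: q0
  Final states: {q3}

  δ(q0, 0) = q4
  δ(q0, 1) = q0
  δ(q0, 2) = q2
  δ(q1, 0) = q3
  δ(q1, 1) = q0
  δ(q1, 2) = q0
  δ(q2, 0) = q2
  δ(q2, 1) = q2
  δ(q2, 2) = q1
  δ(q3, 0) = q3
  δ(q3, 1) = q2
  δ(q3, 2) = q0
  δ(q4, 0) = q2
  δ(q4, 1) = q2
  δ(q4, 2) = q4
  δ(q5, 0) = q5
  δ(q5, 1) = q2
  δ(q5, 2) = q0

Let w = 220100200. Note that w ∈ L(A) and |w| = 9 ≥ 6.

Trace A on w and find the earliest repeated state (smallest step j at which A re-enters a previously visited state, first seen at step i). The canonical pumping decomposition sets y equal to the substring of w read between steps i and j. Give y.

Run of A on w = 2 2 0 1 0 0 2 0 0:
  step 0: q0  (start)
  step 1: q2  (read 2: q0→q2)
  step 2: q1  (read 2: q2→q1)
  step 3: q3  (read 0: q1→q3)
  step 4: q2  (read 1: q3→q2)   ← first repeat (q2 seen earlier)
  step 5: q2  (read 0: q2→q2)
  step 6: q2  (read 0: q2→q2)
  step 7: q1  (read 2: q2→q1)
  step 8: q3  (read 0: q1→q3)
  step 9: q3  (read 0: q3→q3)

So i = 1, j = 4, giving x = w[0:1] = 2, y = w[1:4] = 201, z = w[4:9] = 00200.
Check: |xy| = 4 ≤ 6 and |y| = 3 ≥ 1. Reading y takes A from q2 back to q2, so every xyⁱz is accepted.
With |Q| = 6, pigeonhole forces a state repeat no later than step 6; the substring read between the first and second visits to that state can be pumped.

201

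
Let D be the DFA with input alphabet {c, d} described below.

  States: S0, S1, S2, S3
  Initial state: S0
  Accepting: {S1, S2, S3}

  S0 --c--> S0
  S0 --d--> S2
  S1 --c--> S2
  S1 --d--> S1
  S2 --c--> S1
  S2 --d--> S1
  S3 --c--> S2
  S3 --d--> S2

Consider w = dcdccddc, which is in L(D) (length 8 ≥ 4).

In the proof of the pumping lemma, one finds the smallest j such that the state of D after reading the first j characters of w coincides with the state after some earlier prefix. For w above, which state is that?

S1

Run of D on w = d c d c c d d c:
  step 0: S0  (start)
  step 1: S2  (read d: S0→S2)
  step 2: S1  (read c: S2→S1)
  step 3: S1  (read d: S1→S1)   ← first repeat (S1 seen earlier)
  step 4: S2  (read c: S1→S2)
  step 5: S1  (read c: S2→S1)
  step 6: S1  (read d: S1→S1)
  step 7: S1  (read d: S1→S1)
  step 8: S2  (read c: S1→S2)

The earliest repeat is at step j = 3: D is in S1, which it already visited at step i = 2.
Pumping length from the standard proof: p = 4 (the number of states). The repeated state found above gives |xy| = j ≤ 4 and |y| = j − i ≥ 1.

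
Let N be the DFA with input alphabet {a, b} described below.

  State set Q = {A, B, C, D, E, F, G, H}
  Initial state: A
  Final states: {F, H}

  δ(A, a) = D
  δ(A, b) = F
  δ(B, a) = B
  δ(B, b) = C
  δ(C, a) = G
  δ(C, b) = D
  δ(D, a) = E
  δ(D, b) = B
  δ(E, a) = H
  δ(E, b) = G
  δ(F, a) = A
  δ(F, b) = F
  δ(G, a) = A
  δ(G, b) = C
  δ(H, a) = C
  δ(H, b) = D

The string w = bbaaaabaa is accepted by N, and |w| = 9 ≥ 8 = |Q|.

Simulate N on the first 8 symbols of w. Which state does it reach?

E

State sequence: A -b-> F -b-> F -a-> A -a-> D -a-> E -a-> H -b-> D -a-> E

After reading 8 characters, N is in state E.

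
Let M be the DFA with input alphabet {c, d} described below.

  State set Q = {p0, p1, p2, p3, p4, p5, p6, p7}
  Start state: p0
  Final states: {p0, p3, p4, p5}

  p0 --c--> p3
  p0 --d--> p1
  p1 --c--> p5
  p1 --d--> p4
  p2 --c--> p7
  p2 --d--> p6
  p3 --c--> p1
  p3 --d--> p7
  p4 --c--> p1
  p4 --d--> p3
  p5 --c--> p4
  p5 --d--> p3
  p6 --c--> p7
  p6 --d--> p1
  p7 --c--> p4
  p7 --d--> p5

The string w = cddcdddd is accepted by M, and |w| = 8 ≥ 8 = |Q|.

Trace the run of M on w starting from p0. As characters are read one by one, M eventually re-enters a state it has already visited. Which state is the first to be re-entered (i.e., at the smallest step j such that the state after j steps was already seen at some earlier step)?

State sequence: p0 -c-> p3 -d-> p7 -d-> p5 -c-> p4 -d-> p3 -d-> p7 -d-> p5 -d-> p3
First repeat at step 5: p3 was already visited.

The earliest repeat is at step j = 5: M is in p3, which it already visited at step i = 1.

p3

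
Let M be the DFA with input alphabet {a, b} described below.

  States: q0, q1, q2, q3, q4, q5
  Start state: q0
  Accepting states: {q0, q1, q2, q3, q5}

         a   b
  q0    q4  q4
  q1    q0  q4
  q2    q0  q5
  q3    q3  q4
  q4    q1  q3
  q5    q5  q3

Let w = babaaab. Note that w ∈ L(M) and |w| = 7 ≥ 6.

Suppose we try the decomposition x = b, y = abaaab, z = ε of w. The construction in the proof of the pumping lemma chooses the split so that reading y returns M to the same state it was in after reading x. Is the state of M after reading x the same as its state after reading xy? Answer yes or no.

Run of M on the first 7 characters of w = b a b a a a b:
  step 0: q0  (start)
  step 1: q4  (read b: q0→q4)
  step 2: q1  (read a: q4→q1)
  step 3: q4  (read b: q1→q4)
  step 4: q1  (read a: q4→q1)
  step 5: q0  (read a: q1→q0)
  step 6: q4  (read a: q0→q4)
  step 7: q3  (read b: q4→q3)

After x (step 1): q4. After xy (step 7): q3.
They differ (q4 ≠ q3), so y is not a cycle from the state after x; this split is not the one the pumping-lemma construction produces, and pumping y need not keep the string in L(M).

no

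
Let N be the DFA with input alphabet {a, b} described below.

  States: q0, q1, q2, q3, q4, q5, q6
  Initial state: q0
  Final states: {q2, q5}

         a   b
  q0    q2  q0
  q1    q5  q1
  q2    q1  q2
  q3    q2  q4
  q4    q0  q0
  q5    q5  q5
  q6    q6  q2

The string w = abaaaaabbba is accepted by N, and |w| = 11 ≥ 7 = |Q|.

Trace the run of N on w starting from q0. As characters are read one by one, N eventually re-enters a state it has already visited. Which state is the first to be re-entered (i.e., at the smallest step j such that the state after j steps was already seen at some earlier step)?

q2

Run of N on w = a b a a a a a b b b a:
  step 0: q0  (start)
  step 1: q2  (read a: q0→q2)
  step 2: q2  (read b: q2→q2)   ← first repeat (q2 seen earlier)
  step 3: q1  (read a: q2→q1)
  step 4: q5  (read a: q1→q5)
  step 5: q5  (read a: q5→q5)
  step 6: q5  (read a: q5→q5)
  step 7: q5  (read a: q5→q5)
  step 8: q5  (read b: q5→q5)
  step 9: q5  (read b: q5→q5)
  step 10: q5  (read b: q5→q5)
  step 11: q5  (read a: q5→q5)

The earliest repeat is at step j = 2: N is in q2, which it already visited at step i = 1.
Since N has 7 states, any run of length ≥ 7 visits 7+1 states, so by pigeonhole some state repeats within the first 7 steps — that repeat gives the pumpable loop.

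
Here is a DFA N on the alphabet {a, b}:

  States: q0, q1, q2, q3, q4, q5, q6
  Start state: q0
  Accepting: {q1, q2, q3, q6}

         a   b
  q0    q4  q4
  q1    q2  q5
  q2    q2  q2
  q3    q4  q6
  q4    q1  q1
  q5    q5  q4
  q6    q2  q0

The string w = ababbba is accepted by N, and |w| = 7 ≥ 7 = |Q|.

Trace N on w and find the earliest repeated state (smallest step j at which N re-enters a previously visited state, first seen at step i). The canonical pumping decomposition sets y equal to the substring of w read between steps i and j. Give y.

b

State sequence: q0 -a-> q4 -b-> q1 -a-> q2 -b-> q2 -b-> q2 -b-> q2 -a-> q2
First repeat at step 4: q2 was already visited.

So i = 3, j = 4, giving x = w[0:3] = aba, y = w[3:4] = b, z = w[4:7] = bba.
Check: |xy| = 4 ≤ 7 and |y| = 1 ≥ 1. Reading y takes N from q2 back to q2, so every xyⁱz is accepted.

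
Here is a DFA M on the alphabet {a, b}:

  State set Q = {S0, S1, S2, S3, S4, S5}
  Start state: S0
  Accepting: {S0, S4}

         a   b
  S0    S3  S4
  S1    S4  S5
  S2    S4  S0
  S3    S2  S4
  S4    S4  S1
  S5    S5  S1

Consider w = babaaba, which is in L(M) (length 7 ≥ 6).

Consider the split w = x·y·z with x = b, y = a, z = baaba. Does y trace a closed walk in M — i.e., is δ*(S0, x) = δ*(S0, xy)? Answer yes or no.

yes

Run of M on the first 2 characters of w = b a:
  step 0: S0  (start)
  step 1: S4  (read b: S0→S4)
  step 2: S4  (read a: S4→S4)

After x (step 1): S4. After xy (step 2): S4.
They match, so y = a drives M around a cycle from S4 back to itself; pumping y any number of times keeps M in S4 before reading z, and xyⁱz ∈ L(M) for every i ≥ 0.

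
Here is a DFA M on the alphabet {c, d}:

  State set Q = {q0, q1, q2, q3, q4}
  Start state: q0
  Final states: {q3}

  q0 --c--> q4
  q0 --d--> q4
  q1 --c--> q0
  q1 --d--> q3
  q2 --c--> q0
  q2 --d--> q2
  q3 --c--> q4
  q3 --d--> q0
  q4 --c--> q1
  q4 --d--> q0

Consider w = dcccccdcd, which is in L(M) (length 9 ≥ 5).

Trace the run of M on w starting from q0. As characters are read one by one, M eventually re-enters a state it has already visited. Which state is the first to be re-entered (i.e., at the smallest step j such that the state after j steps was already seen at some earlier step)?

q0

Run of M on w = d c c c c c d c d:
  step 0: q0  (start)
  step 1: q4  (read d: q0→q4)
  step 2: q1  (read c: q4→q1)
  step 3: q0  (read c: q1→q0)   ← first repeat (q0 seen earlier)
  step 4: q4  (read c: q0→q4)
  step 5: q1  (read c: q4→q1)
  step 6: q0  (read c: q1→q0)
  step 7: q4  (read d: q0→q4)
  step 8: q1  (read c: q4→q1)
  step 9: q3  (read d: q1→q3)

The earliest repeat is at step j = 3: M is in q0, which it already visited at step i = 0.
Since M has 5 states, any run of length ≥ 5 visits 5+1 states, so by pigeonhole some state repeats within the first 5 steps — that repeat gives the pumpable loop.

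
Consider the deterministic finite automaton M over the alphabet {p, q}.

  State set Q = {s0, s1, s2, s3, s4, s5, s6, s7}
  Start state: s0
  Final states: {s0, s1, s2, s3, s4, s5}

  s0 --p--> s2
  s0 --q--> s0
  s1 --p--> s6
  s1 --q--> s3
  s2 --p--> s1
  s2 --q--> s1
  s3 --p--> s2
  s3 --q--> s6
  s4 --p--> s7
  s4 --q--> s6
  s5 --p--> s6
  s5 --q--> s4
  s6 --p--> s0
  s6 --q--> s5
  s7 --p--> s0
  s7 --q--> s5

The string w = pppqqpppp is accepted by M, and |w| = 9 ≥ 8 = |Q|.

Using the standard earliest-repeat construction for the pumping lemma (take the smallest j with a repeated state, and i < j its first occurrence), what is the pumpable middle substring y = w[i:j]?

State sequence: s0 -p-> s2 -p-> s1 -p-> s6 -q-> s5 -q-> s4 -p-> s7 -p-> s0 -p-> s2 -p-> s1
First repeat at step 7: s0 was already visited.

So i = 0, j = 7, giving x = w[0:0] = ε, y = w[0:7] = pppqqpp, z = w[7:9] = pp.
Check: |xy| = 7 ≤ 8 and |y| = 7 ≥ 1. Reading y takes M from s0 back to s0, so every xyⁱz is accepted.
Since M has 8 states, any run of length ≥ 8 visits 8+1 states, so by pigeonhole some state repeats within the first 8 steps — that repeat gives the pumpable loop.

pppqqpp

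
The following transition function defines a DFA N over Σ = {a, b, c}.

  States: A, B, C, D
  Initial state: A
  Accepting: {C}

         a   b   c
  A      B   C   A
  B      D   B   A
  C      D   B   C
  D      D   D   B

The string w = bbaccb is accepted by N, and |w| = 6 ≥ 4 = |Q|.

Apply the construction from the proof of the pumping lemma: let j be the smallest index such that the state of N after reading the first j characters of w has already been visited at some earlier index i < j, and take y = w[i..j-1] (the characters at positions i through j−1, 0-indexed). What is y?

State sequence: A -b-> C -b-> B -a-> D -c-> B -c-> A -b-> C
First repeat at step 4: B was already visited.

So i = 2, j = 4, giving x = w[0:2] = bb, y = w[2:4] = ac, z = w[4:6] = cb.
Check: |xy| = 4 ≤ 4 and |y| = 2 ≥ 1. Reading y takes N from B back to B, so every xyⁱz is accepted.

ac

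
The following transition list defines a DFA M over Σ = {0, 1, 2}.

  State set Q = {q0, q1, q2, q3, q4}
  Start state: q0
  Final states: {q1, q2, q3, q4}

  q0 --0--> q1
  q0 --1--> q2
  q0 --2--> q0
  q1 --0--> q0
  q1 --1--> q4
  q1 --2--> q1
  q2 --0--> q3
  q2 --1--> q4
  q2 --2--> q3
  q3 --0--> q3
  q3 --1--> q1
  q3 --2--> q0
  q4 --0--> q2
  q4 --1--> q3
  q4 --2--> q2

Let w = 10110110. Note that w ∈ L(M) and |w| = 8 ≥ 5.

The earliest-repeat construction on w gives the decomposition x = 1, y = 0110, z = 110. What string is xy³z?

1011001100110110

xy^3z = 1·0110·0110·0110·110 = 1011001100110110.
Reading y = 0110 takes M from q2 back to q2, so after x·y·y·y the machine is still in q2, and z then leads to the accepting state q3. Hence 1011001100110110 ∈ L(M).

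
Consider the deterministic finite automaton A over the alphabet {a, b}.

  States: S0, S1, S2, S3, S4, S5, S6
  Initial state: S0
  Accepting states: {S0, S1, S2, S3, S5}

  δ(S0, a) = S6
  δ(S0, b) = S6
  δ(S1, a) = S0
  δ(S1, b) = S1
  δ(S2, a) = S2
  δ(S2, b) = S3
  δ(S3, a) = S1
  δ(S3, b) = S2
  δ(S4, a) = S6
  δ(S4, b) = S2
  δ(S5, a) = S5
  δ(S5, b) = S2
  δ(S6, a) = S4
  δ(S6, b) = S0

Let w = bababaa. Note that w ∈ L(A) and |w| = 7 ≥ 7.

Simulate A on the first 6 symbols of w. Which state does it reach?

State sequence: S0 -b-> S6 -a-> S4 -b-> S2 -a-> S2 -b-> S3 -a-> S1

After reading 6 characters, A is in state S1.

S1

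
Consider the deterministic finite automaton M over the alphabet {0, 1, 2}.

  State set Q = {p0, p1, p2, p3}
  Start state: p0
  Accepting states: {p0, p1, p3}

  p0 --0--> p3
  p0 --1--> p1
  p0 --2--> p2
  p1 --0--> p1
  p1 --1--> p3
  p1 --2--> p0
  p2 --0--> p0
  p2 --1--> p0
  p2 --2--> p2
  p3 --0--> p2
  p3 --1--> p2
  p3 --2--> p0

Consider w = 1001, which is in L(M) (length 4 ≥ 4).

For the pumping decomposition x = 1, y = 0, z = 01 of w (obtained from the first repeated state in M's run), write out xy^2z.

10001

xy^2z = 1·0·0·01 = 10001.
Reading y = 0 takes M from p1 back to p1, so after x·y·y the machine is still in p1, and z then leads to the accepting state p3. Hence 10001 ∈ L(M).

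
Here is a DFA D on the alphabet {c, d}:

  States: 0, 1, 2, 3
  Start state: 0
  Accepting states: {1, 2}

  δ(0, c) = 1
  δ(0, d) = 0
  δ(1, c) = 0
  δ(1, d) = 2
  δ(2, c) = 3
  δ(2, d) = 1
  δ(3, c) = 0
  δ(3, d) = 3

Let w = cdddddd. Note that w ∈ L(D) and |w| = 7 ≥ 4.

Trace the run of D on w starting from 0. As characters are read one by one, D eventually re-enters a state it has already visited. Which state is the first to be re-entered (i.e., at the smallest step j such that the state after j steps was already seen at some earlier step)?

1

Run of D on w = c d d d d d d:
  step 0: 0  (start)
  step 1: 1  (read c: 0→1)
  step 2: 2  (read d: 1→2)
  step 3: 1  (read d: 2→1)   ← first repeat (1 seen earlier)
  step 4: 2  (read d: 1→2)
  step 5: 1  (read d: 2→1)
  step 6: 2  (read d: 1→2)
  step 7: 1  (read d: 2→1)

The earliest repeat is at step j = 3: D is in 1, which it already visited at step i = 1.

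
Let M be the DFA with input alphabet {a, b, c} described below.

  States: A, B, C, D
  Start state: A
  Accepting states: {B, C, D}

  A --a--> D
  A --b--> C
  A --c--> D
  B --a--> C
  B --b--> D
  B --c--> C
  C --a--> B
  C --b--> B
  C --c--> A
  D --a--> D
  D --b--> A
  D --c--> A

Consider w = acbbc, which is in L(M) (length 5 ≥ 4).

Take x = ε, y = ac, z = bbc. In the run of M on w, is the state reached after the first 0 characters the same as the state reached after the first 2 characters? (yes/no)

yes

Run of M on the first 2 characters of w = a c:
  step 0: A  (start)
  step 1: D  (read a: A→D)
  step 2: A  (read c: D→A)

After x (step 0): A. After xy (step 2): A.
They match, so y = ac drives M around a cycle from A back to itself; pumping y any number of times keeps M in A before reading z, and xyⁱz ∈ L(M) for every i ≥ 0.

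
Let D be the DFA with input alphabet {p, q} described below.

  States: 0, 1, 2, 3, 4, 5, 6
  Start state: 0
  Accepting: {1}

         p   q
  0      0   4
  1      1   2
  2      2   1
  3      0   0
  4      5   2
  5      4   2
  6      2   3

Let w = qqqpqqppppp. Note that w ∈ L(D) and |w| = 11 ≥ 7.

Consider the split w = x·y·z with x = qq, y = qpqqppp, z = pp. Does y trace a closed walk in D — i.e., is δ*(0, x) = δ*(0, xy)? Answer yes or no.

State sequence: 0 -q-> 4 -q-> 2 -q-> 1 -p-> 1 -q-> 2 -q-> 1 -p-> 1 -p-> 1 -p-> 1

After x (step 2): 2. After xy (step 9): 1.
They differ (2 ≠ 1), so y is not a cycle from the state after x; this split is not the one the pumping-lemma construction produces, and pumping y need not keep the string in L(D).

no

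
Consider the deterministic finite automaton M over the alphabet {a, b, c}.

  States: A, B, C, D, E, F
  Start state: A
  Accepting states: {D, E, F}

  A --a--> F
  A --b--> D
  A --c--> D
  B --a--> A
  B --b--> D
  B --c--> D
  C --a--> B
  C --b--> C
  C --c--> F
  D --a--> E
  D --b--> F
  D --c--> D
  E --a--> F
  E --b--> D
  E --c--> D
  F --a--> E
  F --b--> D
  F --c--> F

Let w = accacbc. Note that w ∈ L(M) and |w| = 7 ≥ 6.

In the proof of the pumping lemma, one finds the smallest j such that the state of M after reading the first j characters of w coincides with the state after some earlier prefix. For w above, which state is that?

F

State sequence: A -a-> F -c-> F -c-> F -a-> E -c-> D -b-> F -c-> F
First repeat at step 2: F was already visited.

The earliest repeat is at step j = 2: M is in F, which it already visited at step i = 1.
Since M has 6 states, any run of length ≥ 6 visits 6+1 states, so by pigeonhole some state repeats within the first 6 steps — that repeat gives the pumpable loop.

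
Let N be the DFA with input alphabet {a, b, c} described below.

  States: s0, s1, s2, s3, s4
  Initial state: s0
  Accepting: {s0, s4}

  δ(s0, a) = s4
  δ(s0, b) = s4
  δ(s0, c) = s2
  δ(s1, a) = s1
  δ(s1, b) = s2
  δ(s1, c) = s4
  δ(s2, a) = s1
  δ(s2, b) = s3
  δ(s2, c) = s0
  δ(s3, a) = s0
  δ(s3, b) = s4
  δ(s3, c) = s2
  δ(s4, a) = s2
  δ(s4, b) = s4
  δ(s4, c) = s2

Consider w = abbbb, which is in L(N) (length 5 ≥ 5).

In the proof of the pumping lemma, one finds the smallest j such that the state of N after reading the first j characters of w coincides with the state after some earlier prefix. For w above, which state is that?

s4

State sequence: s0 -a-> s4 -b-> s4 -b-> s4 -b-> s4 -b-> s4
First repeat at step 2: s4 was already visited.

The earliest repeat is at step j = 2: N is in s4, which it already visited at step i = 1.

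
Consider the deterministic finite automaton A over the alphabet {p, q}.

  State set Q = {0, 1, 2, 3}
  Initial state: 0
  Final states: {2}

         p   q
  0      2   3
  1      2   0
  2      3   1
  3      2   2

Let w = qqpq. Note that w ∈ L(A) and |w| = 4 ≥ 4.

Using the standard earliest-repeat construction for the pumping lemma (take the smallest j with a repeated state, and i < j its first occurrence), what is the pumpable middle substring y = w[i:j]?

State sequence: 0 -q-> 3 -q-> 2 -p-> 3 -q-> 2
First repeat at step 3: 3 was already visited.

So i = 1, j = 3, giving x = w[0:1] = q, y = w[1:3] = qp, z = w[3:4] = q.
Check: |xy| = 3 ≤ 4 and |y| = 2 ≥ 1. Reading y takes A from 3 back to 3, so every xyⁱz is accepted.

qp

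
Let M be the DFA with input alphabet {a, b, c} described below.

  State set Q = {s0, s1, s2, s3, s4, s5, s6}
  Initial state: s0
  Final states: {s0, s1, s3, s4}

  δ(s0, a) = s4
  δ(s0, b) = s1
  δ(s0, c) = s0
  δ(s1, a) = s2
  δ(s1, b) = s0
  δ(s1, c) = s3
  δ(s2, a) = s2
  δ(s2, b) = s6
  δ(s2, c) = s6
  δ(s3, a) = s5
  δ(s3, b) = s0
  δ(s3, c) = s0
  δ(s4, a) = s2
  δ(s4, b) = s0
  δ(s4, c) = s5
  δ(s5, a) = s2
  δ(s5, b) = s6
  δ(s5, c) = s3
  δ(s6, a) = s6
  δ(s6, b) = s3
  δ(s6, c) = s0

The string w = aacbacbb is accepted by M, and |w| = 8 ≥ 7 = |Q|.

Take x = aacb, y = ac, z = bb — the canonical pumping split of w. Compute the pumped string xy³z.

xy^3z = aacb·ac·ac·ac·bb = aacbacacacbb.
Reading y = ac takes M from s3 back to s3, so after x·y·y·y the machine is still in s3, and z then leads to the accepting state s1. Hence aacbacacacbb ∈ L(M).

aacbacacacbb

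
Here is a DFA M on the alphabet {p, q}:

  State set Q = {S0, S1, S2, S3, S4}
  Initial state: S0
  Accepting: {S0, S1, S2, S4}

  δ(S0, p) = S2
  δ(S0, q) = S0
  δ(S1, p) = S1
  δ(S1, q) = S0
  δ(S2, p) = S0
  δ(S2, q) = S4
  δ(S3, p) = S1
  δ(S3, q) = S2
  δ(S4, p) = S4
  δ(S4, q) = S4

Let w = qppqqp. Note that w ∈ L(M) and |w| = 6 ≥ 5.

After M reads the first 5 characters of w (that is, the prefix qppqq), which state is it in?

S0

State sequence: S0 -q-> S0 -p-> S2 -p-> S0 -q-> S0 -q-> S0

After reading 5 characters, M is in state S0.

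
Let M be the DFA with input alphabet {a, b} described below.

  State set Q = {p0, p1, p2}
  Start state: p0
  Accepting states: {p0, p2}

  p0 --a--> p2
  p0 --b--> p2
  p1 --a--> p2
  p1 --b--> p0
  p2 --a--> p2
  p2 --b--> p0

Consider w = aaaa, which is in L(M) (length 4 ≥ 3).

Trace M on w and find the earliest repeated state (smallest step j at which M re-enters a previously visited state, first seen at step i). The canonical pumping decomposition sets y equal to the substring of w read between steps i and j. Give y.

Run of M on w = a a a a:
  step 0: p0  (start)
  step 1: p2  (read a: p0→p2)
  step 2: p2  (read a: p2→p2)   ← first repeat (p2 seen earlier)
  step 3: p2  (read a: p2→p2)
  step 4: p2  (read a: p2→p2)

So i = 1, j = 2, giving x = w[0:1] = a, y = w[1:2] = a, z = w[2:4] = aa.
Check: |xy| = 2 ≤ 3 and |y| = 1 ≥ 1. Reading y takes M from p2 back to p2, so every xyⁱz is accepted.
With |Q| = 3, pigeonhole forces a state repeat no later than step 3; the substring read between the first and second visits to that state can be pumped.

a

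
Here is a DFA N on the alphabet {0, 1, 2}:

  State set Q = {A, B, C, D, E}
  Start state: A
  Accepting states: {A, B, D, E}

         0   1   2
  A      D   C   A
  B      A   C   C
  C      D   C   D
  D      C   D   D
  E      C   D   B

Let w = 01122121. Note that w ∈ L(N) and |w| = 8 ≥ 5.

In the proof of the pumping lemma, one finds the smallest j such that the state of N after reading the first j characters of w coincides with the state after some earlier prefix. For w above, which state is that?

D

State sequence: A -0-> D -1-> D -1-> D -2-> D -2-> D -1-> D -2-> D -1-> D
First repeat at step 2: D was already visited.

The earliest repeat is at step j = 2: N is in D, which it already visited at step i = 1.
With |Q| = 5, pigeonhole forces a state repeat no later than step 5; the substring read between the first and second visits to that state can be pumped.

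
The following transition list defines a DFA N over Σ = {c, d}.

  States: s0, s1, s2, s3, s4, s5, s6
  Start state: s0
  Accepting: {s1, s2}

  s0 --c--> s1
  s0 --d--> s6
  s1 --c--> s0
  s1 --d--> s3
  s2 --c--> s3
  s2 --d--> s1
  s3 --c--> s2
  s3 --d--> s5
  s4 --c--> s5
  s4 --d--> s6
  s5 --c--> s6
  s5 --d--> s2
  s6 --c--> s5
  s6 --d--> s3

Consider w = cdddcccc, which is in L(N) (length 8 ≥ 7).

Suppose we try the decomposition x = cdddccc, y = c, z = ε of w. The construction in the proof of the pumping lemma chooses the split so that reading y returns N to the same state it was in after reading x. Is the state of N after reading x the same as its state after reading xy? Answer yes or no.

no

State sequence: s0 -c-> s1 -d-> s3 -d-> s5 -d-> s2 -c-> s3 -c-> s2 -c-> s3 -c-> s2

After x (step 7): s3. After xy (step 8): s2.
They differ (s3 ≠ s2), so y is not a cycle from the state after x; this split is not the one the pumping-lemma construction produces, and pumping y need not keep the string in L(N).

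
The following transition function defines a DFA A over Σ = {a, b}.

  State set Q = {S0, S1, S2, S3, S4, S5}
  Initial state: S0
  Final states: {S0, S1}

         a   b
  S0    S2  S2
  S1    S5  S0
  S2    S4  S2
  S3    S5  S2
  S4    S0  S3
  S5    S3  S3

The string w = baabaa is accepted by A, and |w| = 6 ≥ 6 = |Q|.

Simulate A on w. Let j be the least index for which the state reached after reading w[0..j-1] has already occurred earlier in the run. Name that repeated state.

Run of A on w = b a a b a a:
  step 0: S0  (start)
  step 1: S2  (read b: S0→S2)
  step 2: S4  (read a: S2→S4)
  step 3: S0  (read a: S4→S0)   ← first repeat (S0 seen earlier)
  step 4: S2  (read b: S0→S2)
  step 5: S4  (read a: S2→S4)
  step 6: S0  (read a: S4→S0)

The earliest repeat is at step j = 3: A is in S0, which it already visited at step i = 0.

S0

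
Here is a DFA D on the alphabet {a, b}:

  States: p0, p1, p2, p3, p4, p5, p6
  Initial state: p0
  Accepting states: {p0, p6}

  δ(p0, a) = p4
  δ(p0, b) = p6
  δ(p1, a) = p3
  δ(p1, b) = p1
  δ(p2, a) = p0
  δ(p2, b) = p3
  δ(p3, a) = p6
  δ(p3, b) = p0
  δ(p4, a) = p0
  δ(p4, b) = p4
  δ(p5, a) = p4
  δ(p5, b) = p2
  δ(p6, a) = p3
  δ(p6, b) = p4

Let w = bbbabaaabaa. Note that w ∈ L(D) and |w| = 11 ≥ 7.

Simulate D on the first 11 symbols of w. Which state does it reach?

State sequence: p0 -b-> p6 -b-> p4 -b-> p4 -a-> p0 -b-> p6 -a-> p3 -a-> p6 -a-> p3 -b-> p0 -a-> p4 -a-> p0

After reading 11 characters, D is in state p0.
(This kind of state-tracing is the core of the pumping-lemma construction: with 7 states, pigeonhole forces a repeat within the first 7 steps.)

p0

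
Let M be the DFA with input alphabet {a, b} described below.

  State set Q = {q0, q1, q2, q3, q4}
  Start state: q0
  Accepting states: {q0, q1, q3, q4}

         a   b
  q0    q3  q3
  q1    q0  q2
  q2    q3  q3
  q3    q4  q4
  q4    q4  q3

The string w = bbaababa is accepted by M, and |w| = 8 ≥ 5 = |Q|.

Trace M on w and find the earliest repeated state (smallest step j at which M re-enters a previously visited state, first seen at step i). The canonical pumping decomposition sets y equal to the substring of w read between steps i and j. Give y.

a

State sequence: q0 -b-> q3 -b-> q4 -a-> q4 -a-> q4 -b-> q3 -a-> q4 -b-> q3 -a-> q4
First repeat at step 3: q4 was already visited.

So i = 2, j = 3, giving x = w[0:2] = bb, y = w[2:3] = a, z = w[3:8] = ababa.
Check: |xy| = 3 ≤ 5 and |y| = 1 ≥ 1. Reading y takes M from q4 back to q4, so every xyⁱz is accepted.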